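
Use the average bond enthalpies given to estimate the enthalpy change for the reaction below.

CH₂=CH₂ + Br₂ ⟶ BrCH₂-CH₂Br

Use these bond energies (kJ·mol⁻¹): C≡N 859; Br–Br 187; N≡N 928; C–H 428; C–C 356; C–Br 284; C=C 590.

ΔH ≈ −147 kJ

Bonds broken (reactants):
  Br–Br: 1 × 187 = 187
  C–H: 4 × 428 = 1712
  C=C: 1 × 590 = 590
  Σ(broken) = 2489 kJ
Bonds formed (products):
  C–Br: 2 × 284 = 568
  C–C: 1 × 356 = 356
  C–H: 4 × 428 = 1712
  Σ(formed) = 2636 kJ
ΔH = Σ(broken) − Σ(formed) = 2489 − 2636 = −147 kJ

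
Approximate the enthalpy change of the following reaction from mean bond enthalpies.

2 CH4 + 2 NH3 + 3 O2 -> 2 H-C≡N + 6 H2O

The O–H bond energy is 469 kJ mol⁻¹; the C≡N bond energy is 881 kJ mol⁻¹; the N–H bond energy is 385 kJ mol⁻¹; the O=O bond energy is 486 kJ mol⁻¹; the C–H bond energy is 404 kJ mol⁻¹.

ΔH ≈ −1198 kJ

Bonds broken (reactants):
  C–H: 8 × 404 = 3232
  N–H: 6 × 385 = 2310
  O=O: 3 × 486 = 1458
  Σ(broken) = 7000 kJ
Bonds formed (products):
  C≡N: 2 × 881 = 1762
  C–H: 2 × 404 = 808
  O–H: 12 × 469 = 5628
  Σ(formed) = 8198 kJ
ΔH = Σ(broken) − Σ(formed) = 7000 − 8198 = −1198 kJ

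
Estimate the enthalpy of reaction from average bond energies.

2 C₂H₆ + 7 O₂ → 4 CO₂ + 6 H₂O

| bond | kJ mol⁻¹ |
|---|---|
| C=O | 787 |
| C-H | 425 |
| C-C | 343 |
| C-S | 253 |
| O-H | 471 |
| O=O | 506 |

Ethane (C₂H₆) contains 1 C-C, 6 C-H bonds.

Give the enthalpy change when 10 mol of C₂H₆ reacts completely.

Bonds broken (reactants):
  C-C: 2 × 343 = 686
  C-H: 12 × 425 = 5100
  O=O: 7 × 506 = 3542
  Σ(broken) = 9328 kJ
Bonds formed (products):
  C=O: 8 × 787 = 6296
  O-H: 12 × 471 = 5652
  Σ(formed) = 11948 kJ
ΔH = Σ(broken) − Σ(formed) = 9328 − 11948 = −2620 kJ
For 5× the reaction as written: 5 × (−2620) = −13100 kJ

ΔH = −13100 kJ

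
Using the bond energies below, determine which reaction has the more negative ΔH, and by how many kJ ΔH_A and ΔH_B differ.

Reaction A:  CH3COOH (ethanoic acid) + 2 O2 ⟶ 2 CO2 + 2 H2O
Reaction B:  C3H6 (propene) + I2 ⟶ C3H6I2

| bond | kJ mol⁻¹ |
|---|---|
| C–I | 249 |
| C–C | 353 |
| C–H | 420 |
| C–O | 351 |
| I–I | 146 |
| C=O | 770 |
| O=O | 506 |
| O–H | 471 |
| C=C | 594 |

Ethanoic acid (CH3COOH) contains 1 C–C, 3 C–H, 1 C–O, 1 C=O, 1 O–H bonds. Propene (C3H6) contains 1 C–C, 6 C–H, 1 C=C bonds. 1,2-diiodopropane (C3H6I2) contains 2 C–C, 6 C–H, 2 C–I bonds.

Reaction A:
  Bonds broken (reactants):
    C–C: 1 × 353 = 353
    C–H: 3 × 420 = 1260
    C–O: 1 × 351 = 351
    C=O: 1 × 770 = 770
    O–H: 1 × 471 = 471
    O=O: 2 × 506 = 1012
    Σ(broken) = 4217 kJ
  Bonds formed (products):
    C=O: 4 × 770 = 3080
    O–H: 4 × 471 = 1884
    Σ(formed) = 4964 kJ
  ΔH_A = 4217 − 4964 = −747 kJ
Reaction B:
  Bonds broken (reactants):
    C–C: 1 × 353 = 353
    C–H: 6 × 420 = 2520
    C=C: 1 × 594 = 594
    I–I: 1 × 146 = 146
    Σ(broken) = 3613 kJ
  Bonds formed (products):
    C–C: 2 × 353 = 706
    C–H: 6 × 420 = 2520
    C–I: 2 × 249 = 498
    Σ(formed) = 3724 kJ
  ΔH_B = 3613 − 3724 = −111 kJ
ΔH_A − ΔH_B = −636 kJ, so reaction A has the more negative ΔH; |ΔH_A − ΔH_B| = 636 kJ.

Reaction A, by 636 kJ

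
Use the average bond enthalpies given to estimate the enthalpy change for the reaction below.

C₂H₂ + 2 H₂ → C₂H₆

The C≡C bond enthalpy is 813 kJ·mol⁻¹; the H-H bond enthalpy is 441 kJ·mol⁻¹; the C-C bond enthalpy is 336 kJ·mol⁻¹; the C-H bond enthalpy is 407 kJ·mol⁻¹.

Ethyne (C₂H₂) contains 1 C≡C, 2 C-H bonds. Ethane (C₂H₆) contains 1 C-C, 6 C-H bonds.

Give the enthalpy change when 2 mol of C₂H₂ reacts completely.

ΔH = −538 kJ

Bonds broken (reactants):
  C≡C: 1 × 813 = 813
  C-H: 2 × 407 = 814
  H-H: 2 × 441 = 882
  Σ(broken) = 2509 kJ
Bonds formed (products):
  C-C: 1 × 336 = 336
  C-H: 6 × 407 = 2442
  Σ(formed) = 2778 kJ
ΔH = Σ(broken) − Σ(formed) = 2509 − 2778 = −269 kJ
For 2× the reaction as written: 2 × (−269) = −538 kJ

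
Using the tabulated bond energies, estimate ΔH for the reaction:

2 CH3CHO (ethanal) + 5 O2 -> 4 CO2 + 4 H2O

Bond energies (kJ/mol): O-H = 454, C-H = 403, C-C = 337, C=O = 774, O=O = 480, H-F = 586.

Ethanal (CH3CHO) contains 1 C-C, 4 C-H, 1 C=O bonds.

ΔH ≈ −1978 kJ

Bonds broken (reactants):
  C-C: 2 × 337 = 674
  C-H: 8 × 403 = 3224
  C=O: 2 × 774 = 1548
  O=O: 5 × 480 = 2400
  Σ(broken) = 7846 kJ
Bonds formed (products):
  C=O: 8 × 774 = 6192
  O-H: 8 × 454 = 3632
  Σ(formed) = 9824 kJ
ΔH = Σ(broken) − Σ(formed) = 7846 − 9824 = −1978 kJ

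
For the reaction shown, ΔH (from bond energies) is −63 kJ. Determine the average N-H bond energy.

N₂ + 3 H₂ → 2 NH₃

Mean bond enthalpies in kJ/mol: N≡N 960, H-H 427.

Let D be the N-H bond energy.
Σ(broken) = 3×427 + 1×960 = 2241
Σ(formed) = 6×D = 6D
ΔH = Σ(broken) − Σ(formed) = (2241) − (6D) = +2241 − 6D
Setting this equal to −63 kJ gives 6D = 2304, so D = 384 kJ/mol.

D(N-H) ≈ 384 kJ/mol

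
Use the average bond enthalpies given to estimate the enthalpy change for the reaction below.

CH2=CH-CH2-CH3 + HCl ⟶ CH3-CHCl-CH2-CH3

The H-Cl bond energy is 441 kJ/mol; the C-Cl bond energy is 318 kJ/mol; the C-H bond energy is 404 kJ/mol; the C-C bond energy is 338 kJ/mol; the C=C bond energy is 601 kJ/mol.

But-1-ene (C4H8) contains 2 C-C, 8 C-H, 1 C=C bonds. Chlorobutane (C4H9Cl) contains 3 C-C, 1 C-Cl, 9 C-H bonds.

Bonds broken (reactants):
  C-C: 2 × 338 = 676
  C-H: 8 × 404 = 3232
  C=C: 1 × 601 = 601
  H-Cl: 1 × 441 = 441
  Σ(broken) = 4950 kJ
Bonds formed (products):
  C-C: 3 × 338 = 1014
  C-Cl: 1 × 318 = 318
  C-H: 9 × 404 = 3636
  Σ(formed) = 4968 kJ
ΔH = Σ(broken) − Σ(formed) = 4950 − 4968 = −18 kJ

ΔH ≈ −18 kJ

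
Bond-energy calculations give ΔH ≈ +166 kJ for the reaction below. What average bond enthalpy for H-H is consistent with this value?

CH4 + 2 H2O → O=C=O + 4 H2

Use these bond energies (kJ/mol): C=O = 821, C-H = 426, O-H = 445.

Let D be the H-H bond energy.
Σ(broken) = 4×426 + 4×445 = 3484
Σ(formed) = 2×821 + 4×D = 1642 + 4D
ΔH = Σ(broken) − Σ(formed) = (3484) − (1642 + 4D) = +1842 − 4D
Setting this equal to +166 kJ gives 4D = 1676, so D = 419 kJ/mol.

D(H-H) ≈ 419 kJ/mol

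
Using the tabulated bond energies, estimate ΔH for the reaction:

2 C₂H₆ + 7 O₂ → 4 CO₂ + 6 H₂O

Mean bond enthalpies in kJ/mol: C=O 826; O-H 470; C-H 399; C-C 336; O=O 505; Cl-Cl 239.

ΔH ≈ −3253 kJ

Bonds broken (reactants):
  C-C: 2 × 336 = 672
  C-H: 12 × 399 = 4788
  O=O: 7 × 505 = 3535
  Σ(broken) = 8995 kJ
Bonds formed (products):
  C=O: 8 × 826 = 6608
  O-H: 12 × 470 = 5640
  Σ(formed) = 12248 kJ
ΔH = Σ(broken) − Σ(formed) = 8995 − 12248 = −3253 kJ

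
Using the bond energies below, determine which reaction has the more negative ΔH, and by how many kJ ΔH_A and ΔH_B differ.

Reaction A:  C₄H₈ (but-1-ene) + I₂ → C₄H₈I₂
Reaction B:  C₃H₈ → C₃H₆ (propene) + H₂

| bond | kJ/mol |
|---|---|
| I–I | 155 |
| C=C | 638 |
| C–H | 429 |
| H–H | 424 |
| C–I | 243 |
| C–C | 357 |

Reaction A, by 203 kJ

Reaction A:
  Bonds broken (reactants):
    C–C: 2 × 357 = 714
    C–H: 8 × 429 = 3432
    C=C: 1 × 638 = 638
    I–I: 1 × 155 = 155
    Σ(broken) = 4939 kJ
  Bonds formed (products):
    C–C: 3 × 357 = 1071
    C–H: 8 × 429 = 3432
    C–I: 2 × 243 = 486
    Σ(formed) = 4989 kJ
  ΔH_A = 4939 − 4989 = −50 kJ
Reaction B:
  Bonds broken (reactants):
    C–C: 2 × 357 = 714
    C–H: 8 × 429 = 3432
    Σ(broken) = 4146 kJ
  Bonds formed (products):
    C–C: 1 × 357 = 357
    C–H: 6 × 429 = 2574
    C=C: 1 × 638 = 638
    H–H: 1 × 424 = 424
    Σ(formed) = 3993 kJ
  ΔH_B = 4146 − 3993 = +153 kJ
ΔH_A − ΔH_B = −203 kJ, so reaction A has the more negative ΔH; |ΔH_A − ΔH_B| = 203 kJ.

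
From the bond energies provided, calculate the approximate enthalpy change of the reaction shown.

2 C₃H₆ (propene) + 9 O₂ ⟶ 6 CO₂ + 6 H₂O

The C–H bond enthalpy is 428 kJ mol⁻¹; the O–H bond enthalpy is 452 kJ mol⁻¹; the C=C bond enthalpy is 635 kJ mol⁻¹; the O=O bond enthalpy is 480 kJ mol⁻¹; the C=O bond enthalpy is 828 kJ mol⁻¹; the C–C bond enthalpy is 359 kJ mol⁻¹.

ΔH ≈ −3916 kJ

Bonds broken (reactants):
  C–C: 2 × 359 = 718
  C–H: 12 × 428 = 5136
  C=C: 2 × 635 = 1270
  O=O: 9 × 480 = 4320
  Σ(broken) = 11444 kJ
Bonds formed (products):
  C=O: 12 × 828 = 9936
  O–H: 12 × 452 = 5424
  Σ(formed) = 15360 kJ
ΔH = Σ(broken) − Σ(formed) = 11444 − 15360 = −3916 kJ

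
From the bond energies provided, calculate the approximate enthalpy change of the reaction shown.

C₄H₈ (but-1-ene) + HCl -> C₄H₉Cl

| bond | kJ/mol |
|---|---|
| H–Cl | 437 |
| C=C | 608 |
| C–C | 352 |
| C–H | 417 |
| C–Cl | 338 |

Bonds broken (reactants):
  C–C: 2 × 352 = 704
  C–H: 8 × 417 = 3336
  C=C: 1 × 608 = 608
  H–Cl: 1 × 437 = 437
  Σ(broken) = 5085 kJ
Bonds formed (products):
  C–C: 3 × 352 = 1056
  C–Cl: 1 × 338 = 338
  C–H: 9 × 417 = 3753
  Σ(formed) = 5147 kJ
ΔH = Σ(broken) − Σ(formed) = 5085 − 5147 = −62 kJ

ΔH ≈ −62 kJ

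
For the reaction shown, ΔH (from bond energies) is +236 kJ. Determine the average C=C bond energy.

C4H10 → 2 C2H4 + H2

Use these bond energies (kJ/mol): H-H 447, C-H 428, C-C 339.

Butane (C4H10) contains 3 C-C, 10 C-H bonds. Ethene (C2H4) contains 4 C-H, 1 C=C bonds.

D(C=C) ≈ 595 kJ/mol

Let D be the C=C bond energy.
Σ(broken) = 3×339 + 10×428 = 5297
Σ(formed) = 8×428 + 2×D + 1×447 = 3871 + 2D
ΔH = Σ(broken) − Σ(formed) = (5297) − (3871 + 2D) = +1426 − 2D
Setting this equal to +236 kJ gives 2D = 1190, so D = 595 kJ/mol.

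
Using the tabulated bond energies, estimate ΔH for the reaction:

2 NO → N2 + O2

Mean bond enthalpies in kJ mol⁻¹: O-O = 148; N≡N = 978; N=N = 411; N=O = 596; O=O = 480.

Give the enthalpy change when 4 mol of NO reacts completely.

Bonds broken (reactants):
  N=O: 2 × 596 = 1192
  Σ(broken) = 1192 kJ
Bonds formed (products):
  N≡N: 1 × 978 = 978
  O=O: 1 × 480 = 480
  Σ(formed) = 1458 kJ
ΔH = Σ(broken) − Σ(formed) = 1192 − 1458 = −266 kJ
For 2× the reaction as written: 2 × (−266) = −532 kJ

ΔH = −532 kJ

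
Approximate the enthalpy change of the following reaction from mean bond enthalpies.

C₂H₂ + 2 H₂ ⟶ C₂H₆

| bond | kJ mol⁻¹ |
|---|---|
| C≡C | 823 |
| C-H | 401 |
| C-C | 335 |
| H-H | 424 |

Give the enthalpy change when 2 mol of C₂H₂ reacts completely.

Bonds broken (reactants):
  C≡C: 1 × 823 = 823
  C-H: 2 × 401 = 802
  H-H: 2 × 424 = 848
  Σ(broken) = 2473 kJ
Bonds formed (products):
  C-C: 1 × 335 = 335
  C-H: 6 × 401 = 2406
  Σ(formed) = 2741 kJ
ΔH = Σ(broken) − Σ(formed) = 2473 − 2741 = −268 kJ
For 2× the reaction as written: 2 × (−268) = −536 kJ

ΔH = −536 kJ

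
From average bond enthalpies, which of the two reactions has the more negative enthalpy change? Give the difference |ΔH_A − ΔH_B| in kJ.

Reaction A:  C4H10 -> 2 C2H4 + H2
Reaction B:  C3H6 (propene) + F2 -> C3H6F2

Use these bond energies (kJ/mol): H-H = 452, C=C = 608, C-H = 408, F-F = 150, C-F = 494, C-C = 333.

Reaction A:
  Bonds broken (reactants):
    C-C: 3 × 333 = 999
    C-H: 10 × 408 = 4080
    Σ(broken) = 5079 kJ
  Bonds formed (products):
    C-H: 8 × 408 = 3264
    C=C: 2 × 608 = 1216
    H-H: 1 × 452 = 452
    Σ(formed) = 4932 kJ
  ΔH_A = 5079 − 4932 = +147 kJ
Reaction B:
  Bonds broken (reactants):
    C-C: 1 × 333 = 333
    C-H: 6 × 408 = 2448
    C=C: 1 × 608 = 608
    F-F: 1 × 150 = 150
    Σ(broken) = 3539 kJ
  Bonds formed (products):
    C-C: 2 × 333 = 666
    C-F: 2 × 494 = 988
    C-H: 6 × 408 = 2448
    Σ(formed) = 4102 kJ
  ΔH_B = 3539 − 4102 = −563 kJ
ΔH_A − ΔH_B = +710 kJ, so reaction B has the more negative ΔH; |ΔH_A − ΔH_B| = 710 kJ.

Reaction B, by 710 kJ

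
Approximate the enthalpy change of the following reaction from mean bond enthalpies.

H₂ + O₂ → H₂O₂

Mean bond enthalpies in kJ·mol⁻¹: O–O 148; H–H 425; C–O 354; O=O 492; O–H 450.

ΔH ≈ −131 kJ

Bonds broken (reactants):
  H–H: 1 × 425 = 425
  O=O: 1 × 492 = 492
  Σ(broken) = 917 kJ
Bonds formed (products):
  O–H: 2 × 450 = 900
  O–O: 1 × 148 = 148
  Σ(formed) = 1048 kJ
ΔH = Σ(broken) − Σ(formed) = 917 − 1048 = −131 kJ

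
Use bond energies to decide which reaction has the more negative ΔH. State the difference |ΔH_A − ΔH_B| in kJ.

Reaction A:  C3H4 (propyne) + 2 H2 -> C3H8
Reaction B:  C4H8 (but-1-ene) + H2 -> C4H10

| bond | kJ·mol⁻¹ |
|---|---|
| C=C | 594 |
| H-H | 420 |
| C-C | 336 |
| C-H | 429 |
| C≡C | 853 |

Reaction A:
  Bonds broken (reactants):
    C≡C: 1 × 853 = 853
    C-C: 1 × 336 = 336
    C-H: 4 × 429 = 1716
    H-H: 2 × 420 = 840
    Σ(broken) = 3745 kJ
  Bonds formed (products):
    C-C: 2 × 336 = 672
    C-H: 8 × 429 = 3432
    Σ(formed) = 4104 kJ
  ΔH_A = 3745 − 4104 = −359 kJ
Reaction B:
  Bonds broken (reactants):
    C-C: 2 × 336 = 672
    C-H: 8 × 429 = 3432
    C=C: 1 × 594 = 594
    H-H: 1 × 420 = 420
    Σ(broken) = 5118 kJ
  Bonds formed (products):
    C-C: 3 × 336 = 1008
    C-H: 10 × 429 = 4290
    Σ(formed) = 5298 kJ
  ΔH_B = 5118 − 5298 = −180 kJ
ΔH_A − ΔH_B = −179 kJ, so reaction A has the more negative ΔH; |ΔH_A − ΔH_B| = 179 kJ.

Reaction A, by 179 kJ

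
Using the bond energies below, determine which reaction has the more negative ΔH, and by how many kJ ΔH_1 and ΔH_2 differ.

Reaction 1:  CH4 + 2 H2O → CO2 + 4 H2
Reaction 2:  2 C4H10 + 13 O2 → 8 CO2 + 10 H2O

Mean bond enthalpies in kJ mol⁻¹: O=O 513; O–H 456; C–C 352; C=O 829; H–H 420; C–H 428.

Reaction 1:
  Bonds broken (reactants):
    C–H: 4 × 428 = 1712
    O–H: 4 × 456 = 1824
    Σ(broken) = 3536 kJ
  Bonds formed (products):
    C=O: 2 × 829 = 1658
    H–H: 4 × 420 = 1680
    Σ(formed) = 3338 kJ
  ΔH_1 = 3536 − 3338 = +198 kJ
Reaction 2:
  Bonds broken (reactants):
    C–C: 6 × 352 = 2112
    C–H: 20 × 428 = 8560
    O=O: 13 × 513 = 6669
    Σ(broken) = 17341 kJ
  Bonds formed (products):
    C=O: 16 × 829 = 13264
    O–H: 20 × 456 = 9120
    Σ(formed) = 22384 kJ
  ΔH_2 = 17341 − 22384 = −5043 kJ
ΔH_1 − ΔH_2 = +5241 kJ, so reaction 2 has the more negative ΔH; |ΔH_1 − ΔH_2| = 5241 kJ.

Reaction 2, by 5241 kJ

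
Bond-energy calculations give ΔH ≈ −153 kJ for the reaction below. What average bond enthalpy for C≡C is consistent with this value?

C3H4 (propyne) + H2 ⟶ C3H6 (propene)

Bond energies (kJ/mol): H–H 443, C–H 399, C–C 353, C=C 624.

D(C≡C) ≈ 826 kJ/mol

Let D be the C≡C bond energy.
Σ(broken) = 1×D + 1×353 + 4×399 + 1×443 = 2392 + D
Σ(formed) = 1×353 + 6×399 + 1×624 = 3371
ΔH = Σ(broken) − Σ(formed) = (2392 + D) − (3371) = −979 + D
Setting this equal to −153 kJ gives D = 826 kJ/mol.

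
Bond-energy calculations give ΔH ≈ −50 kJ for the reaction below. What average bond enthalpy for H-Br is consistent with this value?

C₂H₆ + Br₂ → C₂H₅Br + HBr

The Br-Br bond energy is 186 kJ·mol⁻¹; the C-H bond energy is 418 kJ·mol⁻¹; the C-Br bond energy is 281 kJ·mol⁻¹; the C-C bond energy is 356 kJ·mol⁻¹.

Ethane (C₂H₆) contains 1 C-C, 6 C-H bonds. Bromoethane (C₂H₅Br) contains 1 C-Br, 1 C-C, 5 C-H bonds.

Let D be the H-Br bond energy.
Σ(broken) = 1×186 + 1×356 + 6×418 = 3050
Σ(formed) = 1×281 + 1×356 + 5×418 + 1×D = 2727 + D
ΔH = Σ(broken) − Σ(formed) = (3050) − (2727 + D) = +323 − D
Setting this equal to −50 kJ gives D = 373 kJ/mol.

D(H-Br) ≈ 373 kJ/mol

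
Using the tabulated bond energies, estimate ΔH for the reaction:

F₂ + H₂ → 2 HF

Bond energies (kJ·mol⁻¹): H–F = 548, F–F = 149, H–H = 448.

ΔH ≈ −499 kJ

Bonds broken (reactants):
  F–F: 1 × 149 = 149
  H–H: 1 × 448 = 448
  Σ(broken) = 597 kJ
Bonds formed (products):
  H–F: 2 × 548 = 1096
  Σ(formed) = 1096 kJ
ΔH = Σ(broken) − Σ(formed) = 597 − 1096 = −499 kJ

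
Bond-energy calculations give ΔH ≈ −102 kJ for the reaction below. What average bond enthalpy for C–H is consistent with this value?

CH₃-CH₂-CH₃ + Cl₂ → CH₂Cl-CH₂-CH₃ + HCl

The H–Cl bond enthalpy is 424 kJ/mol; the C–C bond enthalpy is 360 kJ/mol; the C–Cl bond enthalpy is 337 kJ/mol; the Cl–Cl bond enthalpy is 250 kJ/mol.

Let D be the C–H bond energy.
Σ(broken) = 2×360 + 8×D + 1×250 = 970 + 8D
Σ(formed) = 2×360 + 1×337 + 7×D + 1×424 = 1481 + 7D
ΔH = Σ(broken) − Σ(formed) = (970 + 8D) − (1481 + 7D) = −511 + D
Setting this equal to −102 kJ gives D = 409 kJ/mol.

D(C–H) ≈ 409 kJ/mol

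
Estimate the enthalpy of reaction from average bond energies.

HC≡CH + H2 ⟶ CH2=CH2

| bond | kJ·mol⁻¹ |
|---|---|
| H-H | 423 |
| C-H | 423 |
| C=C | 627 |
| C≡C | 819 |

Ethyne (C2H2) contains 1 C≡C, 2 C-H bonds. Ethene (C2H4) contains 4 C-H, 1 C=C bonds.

Bonds broken (reactants):
  C≡C: 1 × 819 = 819
  C-H: 2 × 423 = 846
  H-H: 1 × 423 = 423
  Σ(broken) = 2088 kJ
Bonds formed (products):
  C-H: 4 × 423 = 1692
  C=C: 1 × 627 = 627
  Σ(formed) = 2319 kJ
ΔH = Σ(broken) − Σ(formed) = 2088 − 2319 = −231 kJ

ΔH ≈ −231 kJ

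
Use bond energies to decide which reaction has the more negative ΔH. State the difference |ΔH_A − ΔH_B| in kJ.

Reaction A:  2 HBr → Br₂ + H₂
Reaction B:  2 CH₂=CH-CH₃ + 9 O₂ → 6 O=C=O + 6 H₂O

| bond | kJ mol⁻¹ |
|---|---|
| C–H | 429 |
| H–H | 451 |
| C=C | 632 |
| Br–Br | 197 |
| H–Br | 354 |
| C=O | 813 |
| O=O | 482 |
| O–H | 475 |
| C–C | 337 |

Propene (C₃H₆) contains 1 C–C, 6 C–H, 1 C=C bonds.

Reaction A:
  Bonds broken (reactants):
    H–Br: 2 × 354 = 708
    Σ(broken) = 708 kJ
  Bonds formed (products):
    Br–Br: 1 × 197 = 197
    H–H: 1 × 451 = 451
    Σ(formed) = 648 kJ
  ΔH_A = 708 − 648 = +60 kJ
Reaction B:
  Bonds broken (reactants):
    C–C: 2 × 337 = 674
    C–H: 12 × 429 = 5148
    C=C: 2 × 632 = 1264
    O=O: 9 × 482 = 4338
    Σ(broken) = 11424 kJ
  Bonds formed (products):
    C=O: 12 × 813 = 9756
    O–H: 12 × 475 = 5700
    Σ(formed) = 15456 kJ
  ΔH_B = 11424 − 15456 = −4032 kJ
ΔH_A − ΔH_B = +4092 kJ, so reaction B has the more negative ΔH; |ΔH_A − ΔH_B| = 4092 kJ.

Reaction B, by 4092 kJ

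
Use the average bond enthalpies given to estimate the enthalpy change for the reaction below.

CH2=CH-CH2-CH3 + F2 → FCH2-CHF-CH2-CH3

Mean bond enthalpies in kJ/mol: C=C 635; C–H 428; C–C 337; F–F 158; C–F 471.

ΔH ≈ −486 kJ

Bonds broken (reactants):
  C–C: 2 × 337 = 674
  C–H: 8 × 428 = 3424
  C=C: 1 × 635 = 635
  F–F: 1 × 158 = 158
  Σ(broken) = 4891 kJ
Bonds formed (products):
  C–C: 3 × 337 = 1011
  C–F: 2 × 471 = 942
  C–H: 8 × 428 = 3424
  Σ(formed) = 5377 kJ
ΔH = Σ(broken) − Σ(formed) = 4891 − 5377 = −486 kJ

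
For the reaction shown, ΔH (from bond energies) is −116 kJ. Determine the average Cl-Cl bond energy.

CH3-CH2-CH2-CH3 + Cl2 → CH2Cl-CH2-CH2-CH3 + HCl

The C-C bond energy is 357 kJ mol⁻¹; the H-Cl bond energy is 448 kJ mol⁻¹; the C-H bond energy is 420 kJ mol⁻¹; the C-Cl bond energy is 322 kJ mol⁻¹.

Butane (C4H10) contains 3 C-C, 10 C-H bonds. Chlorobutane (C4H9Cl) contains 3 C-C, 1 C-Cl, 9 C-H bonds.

Let D be the Cl-Cl bond energy.
Σ(broken) = 3×357 + 10×420 + 1×D = 5271 + D
Σ(formed) = 3×357 + 1×322 + 9×420 + 1×448 = 5621
ΔH = Σ(broken) − Σ(formed) = (5271 + D) − (5621) = −350 + D
Setting this equal to −116 kJ gives D = 234 kJ/mol.

D(Cl-Cl) ≈ 234 kJ/mol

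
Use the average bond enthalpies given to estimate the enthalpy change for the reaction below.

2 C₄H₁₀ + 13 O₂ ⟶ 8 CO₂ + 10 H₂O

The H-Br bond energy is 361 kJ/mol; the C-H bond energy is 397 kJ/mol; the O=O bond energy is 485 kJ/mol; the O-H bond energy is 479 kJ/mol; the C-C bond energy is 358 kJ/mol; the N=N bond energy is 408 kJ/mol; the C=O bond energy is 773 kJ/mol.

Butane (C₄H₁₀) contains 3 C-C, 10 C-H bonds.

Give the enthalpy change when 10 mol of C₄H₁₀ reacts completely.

Bonds broken (reactants):
  C-C: 6 × 358 = 2148
  C-H: 20 × 397 = 7940
  O=O: 13 × 485 = 6305
  Σ(broken) = 16393 kJ
Bonds formed (products):
  C=O: 16 × 773 = 12368
  O-H: 20 × 479 = 9580
  Σ(formed) = 21948 kJ
ΔH = Σ(broken) − Σ(formed) = 16393 − 21948 = −5555 kJ
For 5× the reaction as written: 5 × (−5555) = −27775 kJ

ΔH = −27775 kJ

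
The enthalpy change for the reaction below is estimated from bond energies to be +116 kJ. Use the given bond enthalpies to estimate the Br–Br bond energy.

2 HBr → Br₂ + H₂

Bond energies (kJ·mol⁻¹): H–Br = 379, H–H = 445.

Let D be the Br–Br bond energy.
Σ(broken) = 2×379 = 758
Σ(formed) = 1×D + 1×445 = 445 + D
ΔH = Σ(broken) − Σ(formed) = (758) − (445 + D) = +313 − D
Setting this equal to +116 kJ gives D = 197 kJ/mol.

D(Br–Br) ≈ 197 kJ/mol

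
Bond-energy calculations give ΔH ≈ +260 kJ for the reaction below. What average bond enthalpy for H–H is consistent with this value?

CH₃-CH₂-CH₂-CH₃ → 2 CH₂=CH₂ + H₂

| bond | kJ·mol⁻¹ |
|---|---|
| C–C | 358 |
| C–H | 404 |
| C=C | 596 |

D(H–H) ≈ 430 kJ/mol

Let D be the H–H bond energy.
Σ(broken) = 3×358 + 10×404 = 5114
Σ(formed) = 8×404 + 2×596 + 1×D = 4424 + D
ΔH = Σ(broken) − Σ(formed) = (5114) − (4424 + D) = +690 − D
Setting this equal to +260 kJ gives D = 430 kJ/mol.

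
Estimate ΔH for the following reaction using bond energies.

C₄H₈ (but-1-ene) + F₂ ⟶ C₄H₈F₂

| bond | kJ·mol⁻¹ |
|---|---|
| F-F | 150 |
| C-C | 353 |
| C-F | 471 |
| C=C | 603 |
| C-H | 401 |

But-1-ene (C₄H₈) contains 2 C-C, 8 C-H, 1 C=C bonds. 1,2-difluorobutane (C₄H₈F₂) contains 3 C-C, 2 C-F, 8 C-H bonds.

Bonds broken (reactants):
  C-C: 2 × 353 = 706
  C-H: 8 × 401 = 3208
  C=C: 1 × 603 = 603
  F-F: 1 × 150 = 150
  Σ(broken) = 4667 kJ
Bonds formed (products):
  C-C: 3 × 353 = 1059
  C-F: 2 × 471 = 942
  C-H: 8 × 401 = 3208
  Σ(formed) = 5209 kJ
ΔH = Σ(broken) − Σ(formed) = 4667 − 5209 = −542 kJ

ΔH ≈ −542 kJ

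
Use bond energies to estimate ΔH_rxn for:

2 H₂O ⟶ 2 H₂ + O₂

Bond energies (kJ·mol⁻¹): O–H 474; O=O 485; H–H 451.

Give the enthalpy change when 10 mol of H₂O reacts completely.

ΔH = +2545 kJ

Bonds broken (reactants):
  O–H: 4 × 474 = 1896
  Σ(broken) = 1896 kJ
Bonds formed (products):
  H–H: 2 × 451 = 902
  O=O: 1 × 485 = 485
  Σ(formed) = 1387 kJ
ΔH = Σ(broken) − Σ(formed) = 1896 − 1387 = +509 kJ
For 5× the reaction as written: 5 × (+509) = +2545 kJ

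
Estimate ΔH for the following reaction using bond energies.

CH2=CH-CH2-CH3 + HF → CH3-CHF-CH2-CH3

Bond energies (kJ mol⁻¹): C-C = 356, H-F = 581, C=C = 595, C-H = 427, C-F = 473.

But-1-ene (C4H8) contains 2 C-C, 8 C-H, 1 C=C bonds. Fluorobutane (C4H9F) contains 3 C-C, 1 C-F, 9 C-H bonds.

ΔH ≈ −80 kJ

Bonds broken (reactants):
  C-C: 2 × 356 = 712
  C-H: 8 × 427 = 3416
  C=C: 1 × 595 = 595
  H-F: 1 × 581 = 581
  Σ(broken) = 5304 kJ
Bonds formed (products):
  C-C: 3 × 356 = 1068
  C-F: 1 × 473 = 473
  C-H: 9 × 427 = 3843
  Σ(formed) = 5384 kJ
ΔH = Σ(broken) − Σ(formed) = 5304 − 5384 = −80 kJ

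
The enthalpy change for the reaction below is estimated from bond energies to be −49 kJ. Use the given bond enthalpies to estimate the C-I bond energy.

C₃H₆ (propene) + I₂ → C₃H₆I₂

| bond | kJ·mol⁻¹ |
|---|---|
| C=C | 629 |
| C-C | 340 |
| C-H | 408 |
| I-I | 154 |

Let D be the C-I bond energy.
Σ(broken) = 1×340 + 6×408 + 1×629 + 1×154 = 3571
Σ(formed) = 2×340 + 6×408 + 2×D = 3128 + 2D
ΔH = Σ(broken) − Σ(formed) = (3571) − (3128 + 2D) = +443 − 2D
Setting this equal to −49 kJ gives 2D = 492, so D = 246 kJ/mol.

D(C-I) ≈ 246 kJ/mol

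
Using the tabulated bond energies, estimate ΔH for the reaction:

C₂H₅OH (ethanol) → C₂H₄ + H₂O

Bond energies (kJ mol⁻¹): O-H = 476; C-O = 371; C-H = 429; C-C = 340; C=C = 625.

Bonds broken (reactants):
  C-C: 1 × 340 = 340
  C-H: 5 × 429 = 2145
  C-O: 1 × 371 = 371
  O-H: 1 × 476 = 476
  Σ(broken) = 3332 kJ
Bonds formed (products):
  C-H: 4 × 429 = 1716
  C=C: 1 × 625 = 625
  O-H: 2 × 476 = 952
  Σ(formed) = 3293 kJ
ΔH = Σ(broken) − Σ(formed) = 3332 − 3293 = +39 kJ

ΔH ≈ +39 kJ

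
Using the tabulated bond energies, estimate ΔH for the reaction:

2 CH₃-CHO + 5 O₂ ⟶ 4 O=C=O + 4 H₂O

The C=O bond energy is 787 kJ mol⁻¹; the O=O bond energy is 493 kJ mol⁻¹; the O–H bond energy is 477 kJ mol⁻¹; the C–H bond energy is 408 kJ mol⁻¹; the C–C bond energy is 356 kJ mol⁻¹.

ΔH ≈ −2097 kJ

Bonds broken (reactants):
  C–C: 2 × 356 = 712
  C–H: 8 × 408 = 3264
  C=O: 2 × 787 = 1574
  O=O: 5 × 493 = 2465
  Σ(broken) = 8015 kJ
Bonds formed (products):
  C=O: 8 × 787 = 6296
  O–H: 8 × 477 = 3816
  Σ(formed) = 10112 kJ
ΔH = Σ(broken) − Σ(formed) = 8015 − 10112 = −2097 kJ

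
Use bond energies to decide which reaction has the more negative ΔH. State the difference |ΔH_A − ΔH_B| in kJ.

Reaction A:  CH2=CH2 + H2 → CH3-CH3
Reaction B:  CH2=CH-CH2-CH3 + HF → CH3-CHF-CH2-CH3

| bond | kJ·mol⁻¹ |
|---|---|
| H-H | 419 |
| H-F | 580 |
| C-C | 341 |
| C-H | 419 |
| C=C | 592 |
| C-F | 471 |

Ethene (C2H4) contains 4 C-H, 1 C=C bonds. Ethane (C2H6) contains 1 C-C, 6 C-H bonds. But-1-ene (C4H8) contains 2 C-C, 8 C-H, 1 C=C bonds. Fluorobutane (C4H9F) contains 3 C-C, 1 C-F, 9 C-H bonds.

Reaction A, by 109 kJ

Reaction A:
  Bonds broken (reactants):
    C-H: 4 × 419 = 1676
    C=C: 1 × 592 = 592
    H-H: 1 × 419 = 419
    Σ(broken) = 2687 kJ
  Bonds formed (products):
    C-C: 1 × 341 = 341
    C-H: 6 × 419 = 2514
    Σ(formed) = 2855 kJ
  ΔH_A = 2687 − 2855 = −168 kJ
Reaction B:
  Bonds broken (reactants):
    C-C: 2 × 341 = 682
    C-H: 8 × 419 = 3352
    C=C: 1 × 592 = 592
    H-F: 1 × 580 = 580
    Σ(broken) = 5206 kJ
  Bonds formed (products):
    C-C: 3 × 341 = 1023
    C-F: 1 × 471 = 471
    C-H: 9 × 419 = 3771
    Σ(formed) = 5265 kJ
  ΔH_B = 5206 − 5265 = −59 kJ
ΔH_A − ΔH_B = −109 kJ, so reaction A has the more negative ΔH; |ΔH_A − ΔH_B| = 109 kJ.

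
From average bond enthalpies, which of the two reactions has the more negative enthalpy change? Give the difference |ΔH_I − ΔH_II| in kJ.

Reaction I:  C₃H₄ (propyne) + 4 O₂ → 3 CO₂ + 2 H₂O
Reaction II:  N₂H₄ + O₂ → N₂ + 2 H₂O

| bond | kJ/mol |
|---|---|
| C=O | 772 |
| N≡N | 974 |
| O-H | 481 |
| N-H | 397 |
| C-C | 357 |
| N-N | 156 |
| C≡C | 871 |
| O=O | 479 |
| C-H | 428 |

Reaction I:
  Bonds broken (reactants):
    C≡C: 1 × 871 = 871
    C-C: 1 × 357 = 357
    C-H: 4 × 428 = 1712
    O=O: 4 × 479 = 1916
    Σ(broken) = 4856 kJ
  Bonds formed (products):
    C=O: 6 × 772 = 4632
    O-H: 4 × 481 = 1924
    Σ(formed) = 6556 kJ
  ΔH_I = 4856 − 6556 = −1700 kJ
Reaction II:
  Bonds broken (reactants):
    N-H: 4 × 397 = 1588
    N-N: 1 × 156 = 156
    O=O: 1 × 479 = 479
    Σ(broken) = 2223 kJ
  Bonds formed (products):
    N≡N: 1 × 974 = 974
    O-H: 4 × 481 = 1924
    Σ(formed) = 2898 kJ
  ΔH_II = 2223 − 2898 = −675 kJ
ΔH_I − ΔH_II = −1025 kJ, so reaction I has the more negative ΔH; |ΔH_I − ΔH_II| = 1025 kJ.

Reaction I, by 1025 kJ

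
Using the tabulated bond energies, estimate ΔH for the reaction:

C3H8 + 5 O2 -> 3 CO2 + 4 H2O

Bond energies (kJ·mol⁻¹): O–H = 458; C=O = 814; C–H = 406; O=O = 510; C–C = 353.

ΔH ≈ −2044 kJ

Bonds broken (reactants):
  C–C: 2 × 353 = 706
  C–H: 8 × 406 = 3248
  O=O: 5 × 510 = 2550
  Σ(broken) = 6504 kJ
Bonds formed (products):
  C=O: 6 × 814 = 4884
  O–H: 8 × 458 = 3664
  Σ(formed) = 8548 kJ
ΔH = Σ(broken) − Σ(formed) = 6504 − 8548 = −2044 kJ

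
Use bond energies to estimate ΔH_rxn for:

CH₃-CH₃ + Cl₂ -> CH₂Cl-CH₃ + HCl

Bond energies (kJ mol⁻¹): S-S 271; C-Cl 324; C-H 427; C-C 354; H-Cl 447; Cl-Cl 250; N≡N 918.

Bonds broken (reactants):
  C-C: 1 × 354 = 354
  C-H: 6 × 427 = 2562
  Cl-Cl: 1 × 250 = 250
  Σ(broken) = 3166 kJ
Bonds formed (products):
  C-C: 1 × 354 = 354
  C-Cl: 1 × 324 = 324
  C-H: 5 × 427 = 2135
  H-Cl: 1 × 447 = 447
  Σ(formed) = 3260 kJ
ΔH = Σ(broken) − Σ(formed) = 3166 − 3260 = −94 kJ

ΔH ≈ −94 kJ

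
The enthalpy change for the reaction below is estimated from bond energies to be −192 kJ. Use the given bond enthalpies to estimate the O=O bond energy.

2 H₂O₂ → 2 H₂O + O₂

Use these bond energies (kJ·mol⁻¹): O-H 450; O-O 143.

Let D be the O=O bond energy.
Σ(broken) = 4×450 + 2×143 = 2086
Σ(formed) = 4×450 + 1×D = 1800 + D
ΔH = Σ(broken) − Σ(formed) = (2086) − (1800 + D) = +286 − D
Setting this equal to −192 kJ gives D = 478 kJ/mol.

D(O=O) ≈ 478 kJ/mol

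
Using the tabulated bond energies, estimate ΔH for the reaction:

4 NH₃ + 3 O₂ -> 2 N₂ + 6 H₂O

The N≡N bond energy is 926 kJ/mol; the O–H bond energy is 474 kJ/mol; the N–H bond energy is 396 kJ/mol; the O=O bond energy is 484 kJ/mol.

ΔH ≈ −1336 kJ

Bonds broken (reactants):
  N–H: 12 × 396 = 4752
  O=O: 3 × 484 = 1452
  Σ(broken) = 6204 kJ
Bonds formed (products):
  N≡N: 2 × 926 = 1852
  O–H: 12 × 474 = 5688
  Σ(formed) = 7540 kJ
ΔH = Σ(broken) − Σ(formed) = 6204 − 7540 = −1336 kJ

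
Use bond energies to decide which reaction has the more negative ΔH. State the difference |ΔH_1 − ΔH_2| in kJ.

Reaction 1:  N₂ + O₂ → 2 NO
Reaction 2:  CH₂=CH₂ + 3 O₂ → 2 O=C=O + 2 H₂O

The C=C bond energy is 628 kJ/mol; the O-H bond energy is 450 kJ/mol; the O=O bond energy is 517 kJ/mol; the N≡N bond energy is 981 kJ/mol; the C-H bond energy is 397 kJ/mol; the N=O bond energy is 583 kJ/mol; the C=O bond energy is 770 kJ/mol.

Reaction 2, by 1445 kJ

Reaction 1:
  Bonds broken (reactants):
    N≡N: 1 × 981 = 981
    O=O: 1 × 517 = 517
    Σ(broken) = 1498 kJ
  Bonds formed (products):
    N=O: 2 × 583 = 1166
    Σ(formed) = 1166 kJ
  ΔH_1 = 1498 − 1166 = +332 kJ
Reaction 2:
  Bonds broken (reactants):
    C-H: 4 × 397 = 1588
    C=C: 1 × 628 = 628
    O=O: 3 × 517 = 1551
    Σ(broken) = 3767 kJ
  Bonds formed (products):
    C=O: 4 × 770 = 3080
    O-H: 4 × 450 = 1800
    Σ(formed) = 4880 kJ
  ΔH_2 = 3767 − 4880 = −1113 kJ
ΔH_1 − ΔH_2 = +1445 kJ, so reaction 2 has the more negative ΔH; |ΔH_1 − ΔH_2| = 1445 kJ.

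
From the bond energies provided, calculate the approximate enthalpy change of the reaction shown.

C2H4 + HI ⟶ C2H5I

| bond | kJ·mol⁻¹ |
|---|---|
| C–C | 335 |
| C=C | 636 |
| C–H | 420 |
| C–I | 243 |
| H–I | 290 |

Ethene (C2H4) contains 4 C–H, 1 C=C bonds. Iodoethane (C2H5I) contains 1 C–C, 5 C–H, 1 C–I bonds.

Bonds broken (reactants):
  C–H: 4 × 420 = 1680
  C=C: 1 × 636 = 636
  H–I: 1 × 290 = 290
  Σ(broken) = 2606 kJ
Bonds formed (products):
  C–C: 1 × 335 = 335
  C–H: 5 × 420 = 2100
  C–I: 1 × 243 = 243
  Σ(formed) = 2678 kJ
ΔH = Σ(broken) − Σ(formed) = 2606 − 2678 = −72 kJ

ΔH ≈ −72 kJ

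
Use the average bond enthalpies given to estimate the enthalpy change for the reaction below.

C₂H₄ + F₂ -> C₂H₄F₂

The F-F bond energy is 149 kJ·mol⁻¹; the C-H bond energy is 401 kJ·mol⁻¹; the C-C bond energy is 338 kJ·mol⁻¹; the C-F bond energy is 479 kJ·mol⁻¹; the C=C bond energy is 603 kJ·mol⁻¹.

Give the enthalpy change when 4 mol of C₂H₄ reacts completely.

Bonds broken (reactants):
  C-H: 4 × 401 = 1604
  C=C: 1 × 603 = 603
  F-F: 1 × 149 = 149
  Σ(broken) = 2356 kJ
Bonds formed (products):
  C-C: 1 × 338 = 338
  C-F: 2 × 479 = 958
  C-H: 4 × 401 = 1604
  Σ(formed) = 2900 kJ
ΔH = Σ(broken) − Σ(formed) = 2356 − 2900 = −544 kJ
For 4× the reaction as written: 4 × (−544) = −2176 kJ

ΔH = −2176 kJ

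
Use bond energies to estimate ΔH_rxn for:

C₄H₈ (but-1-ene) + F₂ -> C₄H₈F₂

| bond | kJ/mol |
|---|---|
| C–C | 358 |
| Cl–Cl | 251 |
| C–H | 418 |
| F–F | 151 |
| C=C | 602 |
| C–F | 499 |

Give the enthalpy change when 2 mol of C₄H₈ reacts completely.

ΔH = −1206 kJ

Bonds broken (reactants):
  C–C: 2 × 358 = 716
  C–H: 8 × 418 = 3344
  C=C: 1 × 602 = 602
  F–F: 1 × 151 = 151
  Σ(broken) = 4813 kJ
Bonds formed (products):
  C–C: 3 × 358 = 1074
  C–F: 2 × 499 = 998
  C–H: 8 × 418 = 3344
  Σ(formed) = 5416 kJ
ΔH = Σ(broken) − Σ(formed) = 4813 − 5416 = −603 kJ
For 2× the reaction as written: 2 × (−603) = −1206 kJ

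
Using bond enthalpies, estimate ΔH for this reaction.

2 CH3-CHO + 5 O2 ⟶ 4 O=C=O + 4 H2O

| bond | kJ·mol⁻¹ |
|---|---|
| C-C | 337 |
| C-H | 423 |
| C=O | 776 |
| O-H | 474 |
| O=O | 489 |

ΔH ≈ −1945 kJ

Bonds broken (reactants):
  C-C: 2 × 337 = 674
  C-H: 8 × 423 = 3384
  C=O: 2 × 776 = 1552
  O=O: 5 × 489 = 2445
  Σ(broken) = 8055 kJ
Bonds formed (products):
  C=O: 8 × 776 = 6208
  O-H: 8 × 474 = 3792
  Σ(formed) = 10000 kJ
ΔH = Σ(broken) − Σ(formed) = 8055 − 10000 = −1945 kJ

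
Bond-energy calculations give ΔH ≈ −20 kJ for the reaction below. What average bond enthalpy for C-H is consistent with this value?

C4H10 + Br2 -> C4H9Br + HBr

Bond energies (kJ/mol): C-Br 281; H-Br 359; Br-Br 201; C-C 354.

Let D be the C-H bond energy.
Σ(broken) = 1×201 + 3×354 + 10×D = 1263 + 10D
Σ(formed) = 1×281 + 3×354 + 9×D + 1×359 = 1702 + 9D
ΔH = Σ(broken) − Σ(formed) = (1263 + 10D) − (1702 + 9D) = −439 + D
Setting this equal to −20 kJ gives D = 419 kJ/mol.

D(C-H) ≈ 419 kJ/mol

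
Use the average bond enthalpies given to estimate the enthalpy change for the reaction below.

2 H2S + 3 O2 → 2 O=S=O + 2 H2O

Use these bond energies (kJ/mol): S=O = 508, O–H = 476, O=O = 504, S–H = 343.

ΔH ≈ −1052 kJ

Bonds broken (reactants):
  O=O: 3 × 504 = 1512
  S–H: 4 × 343 = 1372
  Σ(broken) = 2884 kJ
Bonds formed (products):
  O–H: 4 × 476 = 1904
  S=O: 4 × 508 = 2032
  Σ(formed) = 3936 kJ
ΔH = Σ(broken) − Σ(formed) = 2884 − 3936 = −1052 kJ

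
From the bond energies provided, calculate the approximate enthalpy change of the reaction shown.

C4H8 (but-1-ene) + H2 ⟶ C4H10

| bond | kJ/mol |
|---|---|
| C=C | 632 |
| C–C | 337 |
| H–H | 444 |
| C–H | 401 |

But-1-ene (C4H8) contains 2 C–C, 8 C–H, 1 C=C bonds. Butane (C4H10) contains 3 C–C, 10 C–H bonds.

Bonds broken (reactants):
  C–C: 2 × 337 = 674
  C–H: 8 × 401 = 3208
  C=C: 1 × 632 = 632
  H–H: 1 × 444 = 444
  Σ(broken) = 4958 kJ
Bonds formed (products):
  C–C: 3 × 337 = 1011
  C–H: 10 × 401 = 4010
  Σ(formed) = 5021 kJ
ΔH = Σ(broken) − Σ(formed) = 4958 − 5021 = −63 kJ

ΔH ≈ −63 kJ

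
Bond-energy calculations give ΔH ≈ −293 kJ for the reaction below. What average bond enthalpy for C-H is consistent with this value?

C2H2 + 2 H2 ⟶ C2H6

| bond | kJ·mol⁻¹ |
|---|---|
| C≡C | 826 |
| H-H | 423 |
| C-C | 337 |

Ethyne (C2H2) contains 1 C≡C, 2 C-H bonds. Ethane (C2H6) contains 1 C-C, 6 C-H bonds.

Let D be the C-H bond energy.
Σ(broken) = 1×826 + 2×D + 2×423 = 1672 + 2D
Σ(formed) = 1×337 + 6×D = 337 + 6D
ΔH = Σ(broken) − Σ(formed) = (1672 + 2D) − (337 + 6D) = +1335 − 4D
Setting this equal to −293 kJ gives 4D = 1628, so D = 407 kJ/mol.

D(C-H) ≈ 407 kJ/mol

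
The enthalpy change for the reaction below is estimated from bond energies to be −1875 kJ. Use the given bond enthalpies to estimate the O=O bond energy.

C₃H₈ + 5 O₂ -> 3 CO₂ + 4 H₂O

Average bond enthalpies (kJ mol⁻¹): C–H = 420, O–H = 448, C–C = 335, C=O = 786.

D(O=O) ≈ 479 kJ/mol

Let D be the O=O bond energy.
Σ(broken) = 2×335 + 8×420 + 5×D = 4030 + 5D
Σ(formed) = 6×786 + 8×448 = 8300
ΔH = Σ(broken) − Σ(formed) = (4030 + 5D) − (8300) = −4270 + 5D
Setting this equal to −1875 kJ gives 5D = 2395, so D = 479 kJ/mol.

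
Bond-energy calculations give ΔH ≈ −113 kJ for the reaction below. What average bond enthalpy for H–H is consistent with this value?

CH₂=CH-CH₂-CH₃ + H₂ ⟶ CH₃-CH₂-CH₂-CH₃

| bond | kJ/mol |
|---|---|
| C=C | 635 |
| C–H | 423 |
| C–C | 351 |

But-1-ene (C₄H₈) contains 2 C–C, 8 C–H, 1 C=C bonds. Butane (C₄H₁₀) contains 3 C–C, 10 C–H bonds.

D(H–H) ≈ 449 kJ/mol

Let D be the H–H bond energy.
Σ(broken) = 2×351 + 8×423 + 1×635 + 1×D = 4721 + D
Σ(formed) = 3×351 + 10×423 = 5283
ΔH = Σ(broken) − Σ(formed) = (4721 + D) − (5283) = −562 + D
Setting this equal to −113 kJ gives D = 449 kJ/mol.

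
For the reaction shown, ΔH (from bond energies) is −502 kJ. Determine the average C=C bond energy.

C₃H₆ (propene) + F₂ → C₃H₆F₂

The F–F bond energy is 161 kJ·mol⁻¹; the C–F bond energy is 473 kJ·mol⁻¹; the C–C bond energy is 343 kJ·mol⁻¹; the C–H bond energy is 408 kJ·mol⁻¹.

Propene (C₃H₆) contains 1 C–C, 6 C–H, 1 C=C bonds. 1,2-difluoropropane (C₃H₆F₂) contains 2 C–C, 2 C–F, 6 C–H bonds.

Let D be the C=C bond energy.
Σ(broken) = 1×343 + 6×408 + 1×D + 1×161 = 2952 + D
Σ(formed) = 2×343 + 2×473 + 6×408 = 4080
ΔH = Σ(broken) − Σ(formed) = (2952 + D) − (4080) = −1128 + D
Setting this equal to −502 kJ gives D = 626 kJ/mol.

D(C=C) ≈ 626 kJ/mol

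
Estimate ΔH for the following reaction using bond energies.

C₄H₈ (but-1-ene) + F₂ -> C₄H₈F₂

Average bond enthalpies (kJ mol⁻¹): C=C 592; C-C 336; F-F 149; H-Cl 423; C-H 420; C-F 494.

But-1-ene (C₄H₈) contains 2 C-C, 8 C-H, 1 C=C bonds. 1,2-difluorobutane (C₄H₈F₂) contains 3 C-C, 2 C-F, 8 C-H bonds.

ΔH ≈ −583 kJ

Bonds broken (reactants):
  C-C: 2 × 336 = 672
  C-H: 8 × 420 = 3360
  C=C: 1 × 592 = 592
  F-F: 1 × 149 = 149
  Σ(broken) = 4773 kJ
Bonds formed (products):
  C-C: 3 × 336 = 1008
  C-F: 2 × 494 = 988
  C-H: 8 × 420 = 3360
  Σ(formed) = 5356 kJ
ΔH = Σ(broken) − Σ(formed) = 4773 − 5356 = −583 kJ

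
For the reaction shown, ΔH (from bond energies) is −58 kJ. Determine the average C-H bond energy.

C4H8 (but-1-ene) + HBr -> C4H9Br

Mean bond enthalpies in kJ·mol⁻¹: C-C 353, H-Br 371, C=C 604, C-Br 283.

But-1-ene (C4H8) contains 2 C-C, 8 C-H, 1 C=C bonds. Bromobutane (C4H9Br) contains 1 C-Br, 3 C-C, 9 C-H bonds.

D(C-H) ≈ 397 kJ/mol

Let D be the C-H bond energy.
Σ(broken) = 2×353 + 8×D + 1×604 + 1×371 = 1681 + 8D
Σ(formed) = 1×283 + 3×353 + 9×D = 1342 + 9D
ΔH = Σ(broken) − Σ(formed) = (1681 + 8D) − (1342 + 9D) = +339 − D
Setting this equal to −58 kJ gives D = 397 kJ/mol.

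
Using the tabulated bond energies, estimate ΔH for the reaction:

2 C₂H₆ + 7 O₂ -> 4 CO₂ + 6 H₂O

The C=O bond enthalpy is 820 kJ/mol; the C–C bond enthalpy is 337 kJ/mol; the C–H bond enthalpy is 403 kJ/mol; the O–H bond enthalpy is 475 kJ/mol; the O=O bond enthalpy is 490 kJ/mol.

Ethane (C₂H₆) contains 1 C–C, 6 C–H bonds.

Bonds broken (reactants):
  C–C: 2 × 337 = 674
  C–H: 12 × 403 = 4836
  O=O: 7 × 490 = 3430
  Σ(broken) = 8940 kJ
Bonds formed (products):
  C=O: 8 × 820 = 6560
  O–H: 12 × 475 = 5700
  Σ(formed) = 12260 kJ
ΔH = Σ(broken) − Σ(formed) = 8940 − 12260 = −3320 kJ

ΔH ≈ −3320 kJ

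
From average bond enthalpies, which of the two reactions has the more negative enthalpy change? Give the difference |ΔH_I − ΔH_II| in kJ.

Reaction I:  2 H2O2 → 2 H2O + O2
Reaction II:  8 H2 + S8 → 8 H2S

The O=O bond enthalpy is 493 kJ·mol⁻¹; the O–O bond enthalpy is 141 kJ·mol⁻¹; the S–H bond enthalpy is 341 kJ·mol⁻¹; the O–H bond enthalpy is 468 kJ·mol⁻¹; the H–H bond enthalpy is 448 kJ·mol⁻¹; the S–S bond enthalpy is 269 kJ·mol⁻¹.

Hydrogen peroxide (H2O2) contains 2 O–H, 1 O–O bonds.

Reaction I:
  Bonds broken (reactants):
    O–H: 4 × 468 = 1872
    O–O: 2 × 141 = 282
    Σ(broken) = 2154 kJ
  Bonds formed (products):
    O–H: 4 × 468 = 1872
    O=O: 1 × 493 = 493
    Σ(formed) = 2365 kJ
  ΔH_I = 2154 − 2365 = −211 kJ
Reaction II:
  Bonds broken (reactants):
    H–H: 8 × 448 = 3584
    S–S: 8 × 269 = 2152
    Σ(broken) = 5736 kJ
  Bonds formed (products):
    S–H: 16 × 341 = 5456
    Σ(formed) = 5456 kJ
  ΔH_II = 5736 − 5456 = +280 kJ
ΔH_I − ΔH_II = −491 kJ, so reaction I has the more negative ΔH; |ΔH_I − ΔH_II| = 491 kJ.

Reaction I, by 491 kJ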